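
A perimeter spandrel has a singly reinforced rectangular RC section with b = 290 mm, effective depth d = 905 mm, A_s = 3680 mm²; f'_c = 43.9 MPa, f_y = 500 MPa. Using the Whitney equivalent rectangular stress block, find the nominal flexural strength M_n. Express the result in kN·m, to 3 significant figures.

M_n ≈ 1510 kN·m

T = A_s f_y = 3680 × 500 = 1840000 N = 1840 kN.
From C = T: a = T/(0.85 f'_c b) = 1840000/(0.85 × 43.9 × 290) = 170.03 mm.
M_n = T(d − a/2) = 1840 kN × (905 − 85.015) mm = 1508.77 kN·m.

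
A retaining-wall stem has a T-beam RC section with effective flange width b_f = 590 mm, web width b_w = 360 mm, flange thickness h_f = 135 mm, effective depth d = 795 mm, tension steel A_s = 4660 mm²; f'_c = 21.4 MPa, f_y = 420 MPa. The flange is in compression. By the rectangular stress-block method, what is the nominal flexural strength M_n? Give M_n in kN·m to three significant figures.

M_n ≈ 1370 kN·m

Tension: T = A_s f_y = 4660 × 420 = 1957200 N.
Try a within the flange: a = T/(0.85 f'_c b_f) = 1957200/(0.85 × 21.4 × 590) = 182.37 mm.
a = 182.37 > h_f = 135 mm: the block extends into the web. Split into flange-overhang and web parts.
C_f = 0.85 f'_c (b_f − b_w) h_f = 0.85 × 21.4 × (590 − 360) × 135 = 564800 N.
Remaining web compression depth: a_w = (T − C_f)/(0.85 f'_c b_w) = (1957200 − 564800)/(0.85 × 21.4 × 360) = 212.63 mm.
M_n = C_f(d − h_f/2) + (T − C_f)(d − a_w/2) = 564800 × (795 − 67.5) + 1392400 × (795 − 106.315) = 410.89 + 958.92 = 1369.81 × 10⁶ N·mm.
M_n = 1369.81 kN·m.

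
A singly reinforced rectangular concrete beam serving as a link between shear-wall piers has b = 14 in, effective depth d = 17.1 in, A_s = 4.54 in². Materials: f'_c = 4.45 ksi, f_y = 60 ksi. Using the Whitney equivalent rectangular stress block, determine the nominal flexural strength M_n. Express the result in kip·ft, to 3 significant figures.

T = A_s f_y = 4.54 × 60 = 272.4 kips.
a = T/(0.85 f'_c b) = 272.4/(0.85 × 4.45 × 14) = 5.144 in.
M_n = T(d − a/2) = 272.4 × (17.1 − 2.572) = 3957.4 kip·in = 3957.4/12 = 329.78 kip·ft.

M_n ≈ 330 kip·ft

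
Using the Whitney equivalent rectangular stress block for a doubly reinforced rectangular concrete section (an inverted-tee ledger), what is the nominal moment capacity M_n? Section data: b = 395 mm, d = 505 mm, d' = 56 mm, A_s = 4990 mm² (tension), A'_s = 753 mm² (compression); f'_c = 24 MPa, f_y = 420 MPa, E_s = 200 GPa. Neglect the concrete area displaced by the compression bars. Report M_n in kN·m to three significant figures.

M_n ≈ 844 kN·m

Assume both tension and compression steel yield.
Net tension couple steel: A_s − A'_s = 4237 mm².
a = (A_s − A'_s) f_y / (0.85 f'_c b) = 1779540/(0.85 × 24 × 395) = 220.84 mm.
c = a/β₁ = 220.84/0.85 = 259.81 mm; ε'_s = 0.003(c − d')/c = 0.0024 ≥ f_y/E_s = 0.0021, so compression steel does yield.
M_n = (A_s − A'_s) f_y (d − a/2) + A'_s f_y (d − d') = [1779540 × (505 − 110.42) + 316260 × (505 − 56)] × 10⁻⁶ = 702.17 + 142.00 = 844.17 kN·m.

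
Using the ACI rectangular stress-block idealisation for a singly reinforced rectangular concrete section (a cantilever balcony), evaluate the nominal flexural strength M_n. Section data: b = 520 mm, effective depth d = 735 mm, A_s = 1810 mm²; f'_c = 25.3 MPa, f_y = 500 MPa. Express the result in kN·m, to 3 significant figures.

T = A_s f_y = 1810 × 500 = 905000 N = 905 kN.
From C = T: a = T/(0.85 f'_c b) = 905000/(0.85 × 25.3 × 520) = 80.93 mm.
M_n = T(d − a/2) = 905 kN × (735 − 40.465) mm = 628.55 kN·m.

M_n ≈ 629 kN·m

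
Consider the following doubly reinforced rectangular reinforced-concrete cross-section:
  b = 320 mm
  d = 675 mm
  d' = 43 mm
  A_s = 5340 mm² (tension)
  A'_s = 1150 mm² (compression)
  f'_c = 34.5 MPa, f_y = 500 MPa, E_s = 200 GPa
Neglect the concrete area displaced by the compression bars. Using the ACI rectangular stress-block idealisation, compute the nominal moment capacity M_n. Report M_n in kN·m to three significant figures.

Assume both tension and compression steel yield.
Net tension couple steel: A_s − A'_s = 4190 mm².
a = (A_s − A'_s) f_y / (0.85 f'_c b) = 2095000/(0.85 × 34.5 × 320) = 223.25 mm.
c = a/β₁ = 223.25/0.804 = 277.67 mm; ε'_s = 0.003(c − d')/c = 0.0025 ≥ f_y/E_s = 0.0025, so compression steel does yield.
M_n = (A_s − A'_s) f_y (d − a/2) + A'_s f_y (d − d') = [2095000 × (675 − 111.625) + 575000 × (675 − 43)] × 10⁻⁶ = 1180.27 + 363.40 = 1543.67 kN·m.

M_n ≈ 1540 kN·m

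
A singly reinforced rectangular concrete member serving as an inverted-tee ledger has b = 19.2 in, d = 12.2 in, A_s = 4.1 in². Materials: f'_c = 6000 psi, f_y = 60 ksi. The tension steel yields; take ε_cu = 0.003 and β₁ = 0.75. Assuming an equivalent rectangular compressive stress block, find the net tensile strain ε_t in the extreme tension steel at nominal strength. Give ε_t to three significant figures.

ε_t ≈ 0.00793

a = A_s f_y/(0.85 f'_c b) = 2.512 in.
β₁ = 0.75, so c = a/β₁ = 2.512/0.75 = 3.349 in.
From the linear strain diagram with ε_cu = 0.003: ε_t = 0.003 (d − c)/c = 0.003 × (12.2 − 3.349)/3.349 = 0.00793.
Since ε_t ≥ 0.005, the section is tension-controlled.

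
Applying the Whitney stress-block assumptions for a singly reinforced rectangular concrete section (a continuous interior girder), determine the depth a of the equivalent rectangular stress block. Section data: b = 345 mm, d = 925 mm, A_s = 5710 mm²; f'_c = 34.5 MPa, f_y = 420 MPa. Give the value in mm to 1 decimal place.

T = A_s f_y = 5710 × 420 = 2398200 N = 2398.2 kN.
Setting C = 0.85 f'_c a b equal to T: a = 2398200/(0.85 × 34.5 × 345) = 237.0 mm.

a ≈ 237.0 mm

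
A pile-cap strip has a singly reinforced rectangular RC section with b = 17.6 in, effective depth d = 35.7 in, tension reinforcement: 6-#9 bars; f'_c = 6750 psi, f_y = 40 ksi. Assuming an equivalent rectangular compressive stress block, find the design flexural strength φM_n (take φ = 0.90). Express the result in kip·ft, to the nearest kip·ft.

A_s = 6 × 1 = 6 in².
T = A_s f_y = 6 × 40 = 240 kips.
a = T/(0.85 f'_c b) = 240/(0.85 × 6.75 × 17.6) = 2.377 in.
M_n = T(d − a/2) = 240 × (35.7 − 1.1885) = 8282.8 kip·in = 8282.8/12 = 690.23 kip·ft.
φM_n = 0.90 × 690.23 = 621.21 kip·ft.

φM_n ≈ 621 kip·ft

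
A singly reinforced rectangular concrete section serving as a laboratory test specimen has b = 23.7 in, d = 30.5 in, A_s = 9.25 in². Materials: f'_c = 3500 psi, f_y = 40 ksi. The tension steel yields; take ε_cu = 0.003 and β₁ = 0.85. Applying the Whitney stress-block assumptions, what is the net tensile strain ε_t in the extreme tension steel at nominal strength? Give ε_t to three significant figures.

ε_t ≈ 0.0118

a = A_s f_y/(0.85 f'_c b) = 5.248 in.
β₁ = 0.85, so c = a/β₁ = 5.248/0.85 = 6.174 in.
From the linear strain diagram with ε_cu = 0.003: ε_t = 0.003 (d − c)/c = 0.003 × (30.5 − 6.174)/6.174 = 0.0118.
Since ε_t ≥ 0.005, the section is tension-controlled.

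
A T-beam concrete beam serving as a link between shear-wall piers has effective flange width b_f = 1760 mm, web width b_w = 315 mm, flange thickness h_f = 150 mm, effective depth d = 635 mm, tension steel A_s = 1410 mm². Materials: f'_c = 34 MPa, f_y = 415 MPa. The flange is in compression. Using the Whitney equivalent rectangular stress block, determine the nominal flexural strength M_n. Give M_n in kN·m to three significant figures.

M_n ≈ 368 kN·m

Tension: T = A_s f_y = 1410 × 415 = 585150 N.
Try a within the flange: a = T/(0.85 f'_c b_f) = 585150/(0.85 × 34 × 1760) = 11.50 mm.
Since a = 11.50 ≤ h_f = 150 mm, the stress block lies entirely in the flange; analyse as a rectangular beam of width b_f.
M_n = T(d − a/2) = 585150 × (635 − 5.75) = 368.21 × 10⁶ N·mm.
M_n = 368.21 kN·m.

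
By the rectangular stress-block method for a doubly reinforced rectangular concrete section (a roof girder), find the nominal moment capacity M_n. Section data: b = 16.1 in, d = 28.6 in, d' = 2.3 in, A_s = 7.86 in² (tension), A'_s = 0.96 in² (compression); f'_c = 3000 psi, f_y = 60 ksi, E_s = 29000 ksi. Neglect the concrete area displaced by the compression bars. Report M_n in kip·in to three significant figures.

M_n ≈ 11300 kip·in

Assume both steels yield.
a = (A_s − A'_s) f_y/(0.85 f'_c b) = (7.86 − 0.96) × 60/(0.85 × 3 × 16.1) = 10.084 in.
c = a/β₁ = 10.084/0.85 = 11.864 in; ε'_s = 0.003(c − d')/c = 0.0024 ≥ ε_y = 0.0021, so the compression steel yields.
M_n = (A_s − A'_s) f_y (d − a/2) + A'_s f_y (d − d') = 414 × (28.6 − 5.042) + 57.6 × (28.6 − 2.3) = 9753.0 + 1514.9 = 11267.9 kip·in.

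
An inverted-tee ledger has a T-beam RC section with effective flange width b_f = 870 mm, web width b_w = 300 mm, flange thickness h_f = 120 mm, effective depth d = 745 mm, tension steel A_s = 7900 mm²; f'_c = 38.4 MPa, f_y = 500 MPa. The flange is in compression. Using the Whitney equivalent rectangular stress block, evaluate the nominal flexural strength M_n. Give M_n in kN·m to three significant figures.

M_n ≈ 2660 kN·m

Tension: T = A_s f_y = 7900 × 500 = 3950000 N.
Try a within the flange: a = T/(0.85 f'_c b_f) = 3950000/(0.85 × 38.4 × 870) = 139.10 mm.
a = 139.10 > h_f = 120 mm: the block extends into the web. Split into flange-overhang and web parts.
C_f = 0.85 f'_c (b_f − b_w) h_f = 0.85 × 38.4 × (870 − 300) × 120 = 2232576 N.
Remaining web compression depth: a_w = (T − C_f)/(0.85 f'_c b_w) = (3950000 − 2232576)/(0.85 × 38.4 × 300) = 175.39 mm.
M_n = C_f(d − h_f/2) + (T − C_f)(d − a_w/2) = 2232576 × (745 − 60) + 1717424 × (745 − 87.695) = 1529.31 + 1128.87 = 2658.18 × 10⁶ N·mm.
M_n = 2658.18 kN·m.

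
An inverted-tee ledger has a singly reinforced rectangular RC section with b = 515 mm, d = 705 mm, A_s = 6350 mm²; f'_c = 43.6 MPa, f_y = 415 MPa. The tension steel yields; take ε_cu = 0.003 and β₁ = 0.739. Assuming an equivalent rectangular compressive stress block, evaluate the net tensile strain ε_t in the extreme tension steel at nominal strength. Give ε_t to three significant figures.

ε_t ≈ 0.00832

a = A_s f_y/(0.85 f'_c b) = 138.07 mm.
β₁ = 0.739, so c = a/β₁ = 138.07/0.739 = 186.83 mm.
From the linear strain diagram with ε_cu = 0.003: ε_t = 0.003 (d − c)/c = 0.003 × (705 − 186.83)/186.83 = 0.00832.
Since ε_t ≥ 0.005, the section is tension-controlled.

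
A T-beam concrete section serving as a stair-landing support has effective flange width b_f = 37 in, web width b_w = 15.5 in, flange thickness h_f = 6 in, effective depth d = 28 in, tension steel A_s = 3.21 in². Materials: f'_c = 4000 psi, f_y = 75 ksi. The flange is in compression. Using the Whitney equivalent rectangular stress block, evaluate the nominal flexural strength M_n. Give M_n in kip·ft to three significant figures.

M_n ≈ 543 kip·ft

Tension: T = A_s f_y = 3.21 × 75 = 240.75 kips.
Try a within the flange: a = T/(0.85 f'_c b_f) = 240.75/(0.85 × 4 × 37) = 1.914 in.
Since a = 1.914 ≤ h_f = 6 in, the stress block lies entirely in the flange; analyse as a rectangular beam of width b_f.
M_n = T(d − a/2) = 240.75 × (28 − 0.957) = 6510.6 kip·in.
M_n = 6510.6/12 = 542.55 kip·ft.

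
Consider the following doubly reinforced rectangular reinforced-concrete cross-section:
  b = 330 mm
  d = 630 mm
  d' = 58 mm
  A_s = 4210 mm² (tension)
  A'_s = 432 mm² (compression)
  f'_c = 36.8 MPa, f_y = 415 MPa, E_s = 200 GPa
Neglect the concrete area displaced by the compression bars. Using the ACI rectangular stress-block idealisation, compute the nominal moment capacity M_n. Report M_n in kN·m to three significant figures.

Assume both tension and compression steel yield.
Net tension couple steel: A_s − A'_s = 3778 mm².
a = (A_s − A'_s) f_y / (0.85 f'_c b) = 1567870/(0.85 × 36.8 × 330) = 151.89 mm.
c = a/β₁ = 151.89/0.787 = 193.00 mm; ε'_s = 0.003(c − d')/c = 0.0021 ≥ f_y/E_s = 0.0021, so compression steel does yield.
M_n = (A_s − A'_s) f_y (d − a/2) + A'_s f_y (d − d') = [1567870 × (630 − 75.945) + 179280 × (630 − 58)] × 10⁻⁶ = 868.69 + 102.55 = 971.24 kN·m.

M_n ≈ 971 kN·m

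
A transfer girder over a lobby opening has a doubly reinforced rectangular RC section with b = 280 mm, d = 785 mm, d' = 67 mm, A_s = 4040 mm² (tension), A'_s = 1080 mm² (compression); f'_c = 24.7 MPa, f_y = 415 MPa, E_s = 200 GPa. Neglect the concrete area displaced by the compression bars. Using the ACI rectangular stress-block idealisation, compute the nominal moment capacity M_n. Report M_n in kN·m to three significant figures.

M_n ≈ 1160 kN·m

Assume both tension and compression steel yield.
Net tension couple steel: A_s − A'_s = 2960 mm².
a = (A_s − A'_s) f_y / (0.85 f'_c b) = 1228400/(0.85 × 24.7 × 280) = 208.96 mm.
c = a/β₁ = 208.96/0.85 = 245.84 mm; ε'_s = 0.003(c − d')/c = 0.0022 ≥ f_y/E_s = 0.0021, so compression steel does yield.
M_n = (A_s − A'_s) f_y (d − a/2) + A'_s f_y (d − d') = [1228400 × (785 − 104.48) + 448200 × (785 − 67)] × 10⁻⁶ = 835.95 + 321.81 = 1157.76 kN·m.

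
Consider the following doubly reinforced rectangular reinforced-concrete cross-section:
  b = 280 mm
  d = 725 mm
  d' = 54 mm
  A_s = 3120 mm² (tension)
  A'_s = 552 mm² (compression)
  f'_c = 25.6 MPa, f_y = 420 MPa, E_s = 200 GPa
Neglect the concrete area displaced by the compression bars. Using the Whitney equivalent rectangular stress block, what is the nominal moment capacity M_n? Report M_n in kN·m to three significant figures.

M_n ≈ 842 kN·m

Assume both tension and compression steel yield.
Net tension couple steel: A_s − A'_s = 2568 mm².
a = (A_s − A'_s) f_y / (0.85 f'_c b) = 1078560/(0.85 × 25.6 × 280) = 177.02 mm.
c = a/β₁ = 177.02/0.85 = 208.26 mm; ε'_s = 0.003(c − d')/c = 0.0022 ≥ f_y/E_s = 0.0021, so compression steel does yield.
M_n = (A_s − A'_s) f_y (d − a/2) + A'_s f_y (d − d') = [1078560 × (725 − 88.51) + 231840 × (725 − 54)] × 10⁻⁶ = 686.49 + 155.56 = 842.05 kN·m.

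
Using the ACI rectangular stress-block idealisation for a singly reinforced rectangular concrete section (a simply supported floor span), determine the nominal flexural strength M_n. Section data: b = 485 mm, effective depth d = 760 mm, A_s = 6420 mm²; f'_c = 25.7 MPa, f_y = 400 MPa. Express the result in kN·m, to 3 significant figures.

T = A_s f_y = 6420 × 400 = 2568000 N = 2568 kN.
From C = T: a = T/(0.85 f'_c b) = 2568000/(0.85 × 25.7 × 485) = 242.38 mm.
M_n = T(d − a/2) = 2568 kN × (760 − 121.19) mm = 1640.46 kN·m.

M_n ≈ 1640 kN·m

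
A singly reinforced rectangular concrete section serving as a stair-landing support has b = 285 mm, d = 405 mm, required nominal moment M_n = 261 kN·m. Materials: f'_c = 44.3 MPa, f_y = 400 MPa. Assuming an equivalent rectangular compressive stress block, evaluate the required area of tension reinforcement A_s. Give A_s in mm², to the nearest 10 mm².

A_s ≈ 1750 mm²

With M_n = 0.85 f'_c a b (d − a/2), solve the quadratic for a:
a = d − √(d² − 2M_n/(0.85 f'_c b)) = 405 − √(405² − 2 × 261×10⁶/(0.85 × 44.3 × 285)) = 65.32 mm.
A_s = 0.85 f'_c a b / f_y = 0.85 × 44.3 × 65.32 × 285 / 400 = 1752.5 mm².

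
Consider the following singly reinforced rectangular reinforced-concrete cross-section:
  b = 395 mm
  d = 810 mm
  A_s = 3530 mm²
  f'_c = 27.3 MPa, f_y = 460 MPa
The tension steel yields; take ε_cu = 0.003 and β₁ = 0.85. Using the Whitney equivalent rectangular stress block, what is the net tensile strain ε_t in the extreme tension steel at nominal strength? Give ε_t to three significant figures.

ε_t ≈ 0.00866

a = A_s f_y/(0.85 f'_c b) = 177.16 mm.
β₁ = 0.85, so c = a/β₁ = 177.16/0.85 = 208.42 mm.
From the linear strain diagram with ε_cu = 0.003: ε_t = 0.003 (d − c)/c = 0.003 × (810 − 208.42)/208.42 = 0.00866.
Since ε_t ≥ 0.005, the section is tension-controlled.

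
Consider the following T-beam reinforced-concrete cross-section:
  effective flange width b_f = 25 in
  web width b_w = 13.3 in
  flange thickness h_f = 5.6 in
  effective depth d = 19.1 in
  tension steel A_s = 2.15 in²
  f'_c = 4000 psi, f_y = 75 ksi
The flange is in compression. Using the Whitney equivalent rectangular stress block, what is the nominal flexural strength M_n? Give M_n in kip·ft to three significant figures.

M_n ≈ 244 kip·ft

Tension: T = A_s f_y = 2.15 × 75 = 161.25 kips.
Try a within the flange: a = T/(0.85 f'_c b_f) = 161.25/(0.85 × 4 × 25) = 1.897 in.
Since a = 1.897 ≤ h_f = 5.6 in, the stress block lies entirely in the flange; analyse as a rectangular beam of width b_f.
M_n = T(d − a/2) = 161.25 × (19.1 − 0.9485) = 2926.9 kip·in.
M_n = 2926.9/12 = 243.91 kip·ft.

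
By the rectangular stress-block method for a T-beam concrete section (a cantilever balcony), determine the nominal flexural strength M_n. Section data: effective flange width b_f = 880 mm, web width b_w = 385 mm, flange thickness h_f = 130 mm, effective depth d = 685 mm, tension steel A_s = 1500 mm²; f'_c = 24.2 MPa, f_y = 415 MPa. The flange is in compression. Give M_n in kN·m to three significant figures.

Tension: T = A_s f_y = 1500 × 415 = 622500 N.
Try a within the flange: a = T/(0.85 f'_c b_f) = 622500/(0.85 × 24.2 × 880) = 34.39 mm.
Since a = 34.39 ≤ h_f = 130 mm, the stress block lies entirely in the flange; analyse as a rectangular beam of width b_f.
M_n = T(d − a/2) = 622500 × (685 − 17.195) = 415.71 × 10⁶ N·mm.
M_n = 415.71 kN·m.

M_n ≈ 416 kN·m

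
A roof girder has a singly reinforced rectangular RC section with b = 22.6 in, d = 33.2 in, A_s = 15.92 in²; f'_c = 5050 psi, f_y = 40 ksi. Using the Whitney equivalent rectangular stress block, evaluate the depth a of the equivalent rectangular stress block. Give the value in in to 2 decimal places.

a ≈ 6.56 in

T = A_s f_y = 15.92 × 40 = 636.8 kips.
a = T/(0.85 f'_c b) = 636.8/(0.85 × 5.05 × 22.6) = 6.56 in.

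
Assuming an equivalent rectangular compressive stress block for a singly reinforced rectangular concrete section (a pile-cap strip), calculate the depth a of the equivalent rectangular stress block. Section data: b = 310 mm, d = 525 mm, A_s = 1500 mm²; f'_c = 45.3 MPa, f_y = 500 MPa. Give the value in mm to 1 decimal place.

a ≈ 62.8 mm

T = A_s f_y = 1500 × 500 = 750000 N = 750 kN.
Setting C = 0.85 f'_c a b equal to T: a = 750000/(0.85 × 45.3 × 310) = 62.8 mm.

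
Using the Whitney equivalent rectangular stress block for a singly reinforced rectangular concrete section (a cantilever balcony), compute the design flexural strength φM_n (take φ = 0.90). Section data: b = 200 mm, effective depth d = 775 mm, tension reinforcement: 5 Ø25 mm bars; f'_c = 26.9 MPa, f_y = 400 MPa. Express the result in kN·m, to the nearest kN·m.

φM_n ≈ 590 kN·m

A_s = 5 × 491 = 2455 mm².
T = A_s f_y = 2455 × 400 = 982000 N = 982 kN.
From C = T: a = T/(0.85 f'_c b) = 982000/(0.85 × 26.9 × 200) = 214.74 mm.
M_n = T(d − a/2) = 982 kN × (775 − 107.37) mm = 655.61 kN·m.
φM_n = 0.90 × 655.61 = 590.05 kN·m.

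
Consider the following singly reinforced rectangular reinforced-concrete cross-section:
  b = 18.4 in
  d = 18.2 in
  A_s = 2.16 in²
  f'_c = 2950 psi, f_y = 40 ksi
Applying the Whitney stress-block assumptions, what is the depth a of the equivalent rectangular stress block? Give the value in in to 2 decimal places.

T = A_s f_y = 2.16 × 40 = 86.4 kips.
a = T/(0.85 f'_c b) = 86.4/(0.85 × 2.95 × 18.4) = 1.87 in.

a ≈ 1.87 in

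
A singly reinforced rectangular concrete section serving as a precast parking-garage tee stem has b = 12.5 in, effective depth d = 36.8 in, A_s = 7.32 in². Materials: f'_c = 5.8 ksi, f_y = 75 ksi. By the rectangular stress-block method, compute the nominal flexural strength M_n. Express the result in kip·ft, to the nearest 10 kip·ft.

T = A_s f_y = 7.32 × 75 = 549 kips.
a = T/(0.85 f'_c b) = 549/(0.85 × 5.8 × 12.5) = 8.909 in.
M_n = T(d − a/2) = 549 × (36.8 − 4.4545) = 17757.7 kip·in = 17757.7/12 = 1479.81 kip·ft.

M_n ≈ 1480 kip·ft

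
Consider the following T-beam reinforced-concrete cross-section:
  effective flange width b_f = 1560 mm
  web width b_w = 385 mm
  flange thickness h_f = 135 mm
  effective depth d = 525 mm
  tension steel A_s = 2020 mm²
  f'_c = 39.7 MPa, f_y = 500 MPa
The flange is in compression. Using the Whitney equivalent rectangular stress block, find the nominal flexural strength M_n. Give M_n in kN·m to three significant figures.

Tension: T = A_s f_y = 2020 × 500 = 1010000 N.
Try a within the flange: a = T/(0.85 f'_c b_f) = 1010000/(0.85 × 39.7 × 1560) = 19.19 mm.
Since a = 19.19 ≤ h_f = 135 mm, the stress block lies entirely in the flange; analyse as a rectangular beam of width b_f.
M_n = T(d − a/2) = 1010000 × (525 − 9.595) = 520.56 × 10⁶ N·mm.
M_n = 520.56 kN·m.

M_n ≈ 521 kN·m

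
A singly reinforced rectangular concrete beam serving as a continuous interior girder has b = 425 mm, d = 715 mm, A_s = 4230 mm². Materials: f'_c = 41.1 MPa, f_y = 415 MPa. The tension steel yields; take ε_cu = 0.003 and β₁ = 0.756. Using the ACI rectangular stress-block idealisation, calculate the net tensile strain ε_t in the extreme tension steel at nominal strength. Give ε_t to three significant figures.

ε_t ≈ 0.0107

a = A_s f_y/(0.85 f'_c b) = 118.23 mm.
β₁ = 0.756, so c = a/β₁ = 118.23/0.756 = 156.39 mm.
From the linear strain diagram with ε_cu = 0.003: ε_t = 0.003 (d − c)/c = 0.003 × (715 − 156.39)/156.39 = 0.0107.
Since ε_t ≥ 0.005, the section is tension-controlled.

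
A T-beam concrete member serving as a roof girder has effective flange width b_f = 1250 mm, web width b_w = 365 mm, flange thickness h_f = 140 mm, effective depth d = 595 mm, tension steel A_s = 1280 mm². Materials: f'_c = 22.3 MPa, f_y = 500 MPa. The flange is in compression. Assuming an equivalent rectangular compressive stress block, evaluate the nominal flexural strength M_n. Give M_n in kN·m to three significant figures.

M_n ≈ 372 kN·m

Tension: T = A_s f_y = 1280 × 500 = 640000 N.
Try a within the flange: a = T/(0.85 f'_c b_f) = 640000/(0.85 × 22.3 × 1250) = 27.01 mm.
Since a = 27.01 ≤ h_f = 140 mm, the stress block lies entirely in the flange; analyse as a rectangular beam of width b_f.
M_n = T(d − a/2) = 640000 × (595 − 13.505) = 372.16 × 10⁶ N·mm.
M_n = 372.16 kN·m.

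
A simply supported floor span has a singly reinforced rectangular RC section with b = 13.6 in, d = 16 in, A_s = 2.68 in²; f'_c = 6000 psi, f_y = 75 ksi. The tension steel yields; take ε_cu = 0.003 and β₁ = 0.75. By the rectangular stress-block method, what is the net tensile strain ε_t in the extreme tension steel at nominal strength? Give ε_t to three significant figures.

ε_t ≈ 0.00942

a = A_s f_y/(0.85 f'_c b) = 2.898 in.
β₁ = 0.75, so c = a/β₁ = 2.898/0.75 = 3.864 in.
From the linear strain diagram with ε_cu = 0.003: ε_t = 0.003 (d − c)/c = 0.003 × (16 − 3.864)/3.864 = 0.00942.
Since ε_t ≥ 0.005, the section is tension-controlled.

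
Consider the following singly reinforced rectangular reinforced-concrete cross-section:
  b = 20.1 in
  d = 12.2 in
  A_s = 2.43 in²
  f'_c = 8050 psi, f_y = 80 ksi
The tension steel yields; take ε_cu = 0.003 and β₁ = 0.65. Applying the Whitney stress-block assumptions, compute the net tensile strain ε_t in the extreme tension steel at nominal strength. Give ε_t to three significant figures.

a = A_s f_y/(0.85 f'_c b) = 1.413 in.
β₁ = 0.65, so c = a/β₁ = 1.413/0.65 = 2.174 in.
From the linear strain diagram with ε_cu = 0.003: ε_t = 0.003 (d − c)/c = 0.003 × (12.2 − 2.174)/2.174 = 0.0138.
Since ε_t ≥ 0.005, the section is tension-controlled.

ε_t ≈ 0.0138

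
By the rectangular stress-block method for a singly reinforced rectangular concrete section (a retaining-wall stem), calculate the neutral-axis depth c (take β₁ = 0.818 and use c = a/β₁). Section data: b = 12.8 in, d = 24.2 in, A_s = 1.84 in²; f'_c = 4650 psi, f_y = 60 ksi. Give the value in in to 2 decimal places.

T = A_s f_y = 1.84 × 60 = 110.4 kips.
a = T/(0.85 f'_c b) = 110.4/(0.85 × 4.65 × 12.8) = 2.1822 in.
With β₁ = 0.818, c = a/β₁ = 2.1822/0.818 = 2.67 in.

c ≈ 2.67 in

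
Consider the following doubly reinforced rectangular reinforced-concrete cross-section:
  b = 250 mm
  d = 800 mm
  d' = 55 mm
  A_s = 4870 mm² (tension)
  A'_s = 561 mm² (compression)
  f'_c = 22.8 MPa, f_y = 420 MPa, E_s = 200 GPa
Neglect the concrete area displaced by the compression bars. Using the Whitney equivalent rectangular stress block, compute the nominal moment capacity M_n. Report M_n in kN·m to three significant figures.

M_n ≈ 1290 kN·m

Assume both tension and compression steel yield.
Net tension couple steel: A_s − A'_s = 4309 mm².
a = (A_s − A'_s) f_y / (0.85 f'_c b) = 1809780/(0.85 × 22.8 × 250) = 373.54 mm.
c = a/β₁ = 373.54/0.85 = 439.46 mm; ε'_s = 0.003(c − d')/c = 0.0026 ≥ f_y/E_s = 0.0021, so compression steel does yield.
M_n = (A_s − A'_s) f_y (d − a/2) + A'_s f_y (d − d') = [1809780 × (800 − 186.77) + 235620 × (800 − 55)] × 10⁻⁶ = 1109.81 + 175.54 = 1285.35 kN·m.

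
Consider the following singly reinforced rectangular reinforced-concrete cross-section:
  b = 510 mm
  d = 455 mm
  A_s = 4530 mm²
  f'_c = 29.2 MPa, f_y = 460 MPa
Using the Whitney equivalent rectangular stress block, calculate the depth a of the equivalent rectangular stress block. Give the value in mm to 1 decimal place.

a ≈ 164.6 mm

T = A_s f_y = 4530 × 460 = 2083800 N = 2083.8 kN.
Setting C = 0.85 f'_c a b equal to T: a = 2083800/(0.85 × 29.2 × 510) = 164.6 mm.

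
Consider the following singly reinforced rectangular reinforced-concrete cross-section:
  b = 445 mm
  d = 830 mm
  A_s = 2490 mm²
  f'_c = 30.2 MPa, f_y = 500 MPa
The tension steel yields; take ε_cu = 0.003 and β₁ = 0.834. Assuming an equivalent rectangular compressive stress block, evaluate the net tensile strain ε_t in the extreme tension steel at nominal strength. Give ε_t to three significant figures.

ε_t ≈ 0.0161

a = A_s f_y/(0.85 f'_c b) = 108.99 mm.
β₁ = 0.834, so c = a/β₁ = 108.99/0.834 = 130.68 mm.
From the linear strain diagram with ε_cu = 0.003: ε_t = 0.003 (d − c)/c = 0.003 × (830 − 130.68)/130.68 = 0.0161.
Since ε_t ≥ 0.005, the section is tension-controlled.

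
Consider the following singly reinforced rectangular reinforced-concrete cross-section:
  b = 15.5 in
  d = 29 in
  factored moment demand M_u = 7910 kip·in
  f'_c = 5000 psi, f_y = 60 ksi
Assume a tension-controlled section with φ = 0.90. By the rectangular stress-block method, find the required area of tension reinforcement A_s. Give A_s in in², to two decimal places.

A_s ≈ 5.53 in²

M_n = M_u/φ = 7910/0.90 = 8788.89 kip·in.
From M_n = 0.85 f'_c a b (d − a/2):
a = d − √(d² − 2M_n/(0.85 f'_c b)) = 29 − √(29² − 2 × 8788.89/(0.85 × 5 × 15.5)) = 5.038 in.
A_s = 0.85 f'_c a b / f_y = 0.85 × 5 × 5.038 × 15.5 / 60 = 5.531 in².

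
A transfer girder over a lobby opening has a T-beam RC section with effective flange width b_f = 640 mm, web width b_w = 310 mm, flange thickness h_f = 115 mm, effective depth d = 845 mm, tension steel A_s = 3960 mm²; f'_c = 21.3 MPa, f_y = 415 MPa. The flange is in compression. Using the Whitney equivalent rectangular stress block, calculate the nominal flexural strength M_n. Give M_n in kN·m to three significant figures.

M_n ≈ 1270 kN·m

Tension: T = A_s f_y = 3960 × 415 = 1643400 N.
Try a within the flange: a = T/(0.85 f'_c b_f) = 1643400/(0.85 × 21.3 × 640) = 141.83 mm.
a = 141.83 > h_f = 115 mm: the block extends into the web. Split into flange-overhang and web parts.
C_f = 0.85 f'_c (b_f − b_w) h_f = 0.85 × 21.3 × (640 − 310) × 115 = 687085 N.
Remaining web compression depth: a_w = (T − C_f)/(0.85 f'_c b_w) = (1643400 − 687085)/(0.85 × 21.3 × 310) = 170.39 mm.
M_n = C_f(d − h_f/2) + (T − C_f)(d − a_w/2) = 687085 × (845 − 57.5) + 956315 × (845 − 85.195) = 541.08 + 726.61 = 1267.69 × 10⁶ N·mm.
M_n = 1267.69 kN·m.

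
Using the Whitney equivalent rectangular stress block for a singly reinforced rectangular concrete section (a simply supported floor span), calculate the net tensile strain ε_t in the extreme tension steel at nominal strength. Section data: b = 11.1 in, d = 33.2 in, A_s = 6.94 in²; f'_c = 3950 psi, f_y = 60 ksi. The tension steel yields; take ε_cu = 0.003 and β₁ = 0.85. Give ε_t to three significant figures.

a = A_s f_y/(0.85 f'_c b) = 11.173 in.
β₁ = 0.85, so c = a/β₁ = 11.173/0.85 = 13.145 in.
From the linear strain diagram with ε_cu = 0.003: ε_t = 0.003 (d − c)/c = 0.003 × (33.2 − 13.145)/13.145 = 0.00458.
ε_t is between 0.004 and 0.005 — transition zone.

ε_t ≈ 0.00458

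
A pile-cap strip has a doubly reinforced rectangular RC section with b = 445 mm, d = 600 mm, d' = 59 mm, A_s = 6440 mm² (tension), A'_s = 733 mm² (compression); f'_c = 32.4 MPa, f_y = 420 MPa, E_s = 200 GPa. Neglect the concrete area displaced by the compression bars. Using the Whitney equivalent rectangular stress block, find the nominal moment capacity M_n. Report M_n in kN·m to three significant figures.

M_n ≈ 1370 kN·m

Assume both tension and compression steel yield.
Net tension couple steel: A_s − A'_s = 5707 mm².
a = (A_s − A'_s) f_y / (0.85 f'_c b) = 2396940/(0.85 × 32.4 × 445) = 195.58 mm.
c = a/β₁ = 195.58/0.819 = 238.80 mm; ε'_s = 0.003(c − d')/c = 0.0023 ≥ f_y/E_s = 0.0021, so compression steel does yield.
M_n = (A_s − A'_s) f_y (d − a/2) + A'_s f_y (d − d') = [2396940 × (600 − 97.79) + 307860 × (600 − 59)] × 10⁻⁶ = 1203.77 + 166.55 = 1370.32 kN·m.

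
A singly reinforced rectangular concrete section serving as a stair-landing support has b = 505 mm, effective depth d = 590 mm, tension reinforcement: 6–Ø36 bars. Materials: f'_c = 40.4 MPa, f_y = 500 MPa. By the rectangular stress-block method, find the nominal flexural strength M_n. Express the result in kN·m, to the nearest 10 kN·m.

M_n ≈ 1530 kN·m

A_s = 6 × 1018 = 6108 mm².
T = A_s f_y = 6108 × 500 = 3054000 N = 3054 kN.
From C = T: a = T/(0.85 f'_c b) = 3054000/(0.85 × 40.4 × 505) = 176.11 mm.
M_n = T(d − a/2) = 3054 kN × (590 − 88.055) mm = 1532.94 kN·m.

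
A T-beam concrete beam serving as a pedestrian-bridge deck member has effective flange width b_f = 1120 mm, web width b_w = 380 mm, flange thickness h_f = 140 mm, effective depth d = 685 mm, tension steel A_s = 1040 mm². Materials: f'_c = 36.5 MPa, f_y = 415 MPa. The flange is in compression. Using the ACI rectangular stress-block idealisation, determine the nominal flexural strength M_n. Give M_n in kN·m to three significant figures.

Tension: T = A_s f_y = 1040 × 415 = 431600 N.
Try a within the flange: a = T/(0.85 f'_c b_f) = 431600/(0.85 × 36.5 × 1120) = 12.42 mm.
Since a = 12.42 ≤ h_f = 140 mm, the stress block lies entirely in the flange; analyse as a rectangular beam of width b_f.
M_n = T(d − a/2) = 431600 × (685 − 6.21) = 292.97 × 10⁶ N·mm.
M_n = 292.97 kN·m.

M_n ≈ 293 kN·m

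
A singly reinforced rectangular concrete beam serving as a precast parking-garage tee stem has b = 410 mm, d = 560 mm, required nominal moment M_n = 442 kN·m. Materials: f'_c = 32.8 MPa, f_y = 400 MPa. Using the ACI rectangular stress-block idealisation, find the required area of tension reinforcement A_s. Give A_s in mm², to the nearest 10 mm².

With M_n = 0.85 f'_c a b (d − a/2), solve the quadratic for a:
a = d − √(d² − 2M_n/(0.85 f'_c b)) = 560 − √(560² − 2 × 442×10⁶/(0.85 × 32.8 × 410)) = 73.93 mm.
A_s = 0.85 f'_c a b / f_y = 0.85 × 32.8 × 73.93 × 410 / 400 = 2112.7 mm².

A_s ≈ 2110 mm²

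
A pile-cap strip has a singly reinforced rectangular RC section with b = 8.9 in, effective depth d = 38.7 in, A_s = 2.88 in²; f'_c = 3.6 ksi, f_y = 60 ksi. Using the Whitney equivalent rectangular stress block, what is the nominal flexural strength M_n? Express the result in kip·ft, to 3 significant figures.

T = A_s f_y = 2.88 × 60 = 172.8 kips.
a = T/(0.85 f'_c b) = 172.8/(0.85 × 3.6 × 8.9) = 6.345 in.
M_n = T(d − a/2) = 172.8 × (38.7 − 3.1725) = 6139.2 kip·in = 6139.2/12 = 511.60 kip·ft.

M_n ≈ 512 kip·ft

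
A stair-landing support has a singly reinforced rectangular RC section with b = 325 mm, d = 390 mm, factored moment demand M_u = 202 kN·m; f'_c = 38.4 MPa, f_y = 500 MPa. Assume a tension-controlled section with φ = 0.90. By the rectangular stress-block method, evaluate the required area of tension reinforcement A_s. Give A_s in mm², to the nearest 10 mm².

A_s ≈ 1240 mm²

M_n = M_u/φ = 202/0.90 = 224.444 kN·m.
With M_n = 0.85 f'_c a b (d − a/2), solve the quadratic for a:
a = d − √(d² − 2M_n/(0.85 f'_c b)) = 390 − √(390² − 2 × 224.444×10⁶/(0.85 × 38.4 × 325)) = 58.66 mm.
A_s = 0.85 f'_c a b / f_y = 0.85 × 38.4 × 58.66 × 325 / 500 = 1244.5 mm².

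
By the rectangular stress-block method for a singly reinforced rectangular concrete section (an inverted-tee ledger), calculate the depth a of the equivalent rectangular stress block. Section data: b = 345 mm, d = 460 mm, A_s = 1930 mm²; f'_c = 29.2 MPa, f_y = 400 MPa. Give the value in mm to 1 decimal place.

T = A_s f_y = 1930 × 400 = 772000 N = 772 kN.
Setting C = 0.85 f'_c a b equal to T: a = 772000/(0.85 × 29.2 × 345) = 90.2 mm.

a ≈ 90.2 mm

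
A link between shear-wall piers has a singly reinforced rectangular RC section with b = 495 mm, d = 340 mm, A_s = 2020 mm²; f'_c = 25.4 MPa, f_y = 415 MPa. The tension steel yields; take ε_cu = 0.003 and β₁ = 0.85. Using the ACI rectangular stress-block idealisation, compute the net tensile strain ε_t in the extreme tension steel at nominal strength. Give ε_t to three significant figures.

ε_t ≈ 0.00805

a = A_s f_y/(0.85 f'_c b) = 78.44 mm.
β₁ = 0.85, so c = a/β₁ = 78.44/0.85 = 92.28 mm.
From the linear strain diagram with ε_cu = 0.003: ε_t = 0.003 (d − c)/c = 0.003 × (340 − 92.28)/92.28 = 0.00805.
Since ε_t ≥ 0.005, the section is tension-controlled.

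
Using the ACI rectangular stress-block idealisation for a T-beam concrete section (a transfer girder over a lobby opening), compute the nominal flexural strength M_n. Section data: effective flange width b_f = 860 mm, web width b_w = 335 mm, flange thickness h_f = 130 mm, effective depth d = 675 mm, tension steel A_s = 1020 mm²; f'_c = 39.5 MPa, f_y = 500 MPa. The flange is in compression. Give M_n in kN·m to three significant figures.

Tension: T = A_s f_y = 1020 × 500 = 510000 N.
Try a within the flange: a = T/(0.85 f'_c b_f) = 510000/(0.85 × 39.5 × 860) = 17.66 mm.
Since a = 17.66 ≤ h_f = 130 mm, the stress block lies entirely in the flange; analyse as a rectangular beam of width b_f.
M_n = T(d − a/2) = 510000 × (675 − 8.83) = 339.75 × 10⁶ N·mm.
M_n = 339.75 kN·m.

M_n ≈ 340 kN·m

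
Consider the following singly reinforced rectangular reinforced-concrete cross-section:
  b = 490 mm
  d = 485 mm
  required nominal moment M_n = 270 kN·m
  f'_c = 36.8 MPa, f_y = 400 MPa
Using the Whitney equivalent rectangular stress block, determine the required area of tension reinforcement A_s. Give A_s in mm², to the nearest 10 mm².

With M_n = 0.85 f'_c a b (d − a/2), solve the quadratic for a:
a = d − √(d² − 2M_n/(0.85 f'_c b)) = 485 − √(485² − 2 × 270×10⁶/(0.85 × 36.8 × 490)) = 37.79 mm.
A_s = 0.85 f'_c a b / f_y = 0.85 × 36.8 × 37.79 × 490 / 400 = 1448.0 mm².

A_s ≈ 1450 mm²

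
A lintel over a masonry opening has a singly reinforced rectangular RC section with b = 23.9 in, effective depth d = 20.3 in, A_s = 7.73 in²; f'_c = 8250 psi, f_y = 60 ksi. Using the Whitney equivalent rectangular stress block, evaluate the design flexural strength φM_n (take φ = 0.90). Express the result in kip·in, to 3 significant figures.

T = A_s f_y = 7.73 × 60 = 463.8 kips.
a = T/(0.85 f'_c b) = 463.8/(0.85 × 8.25 × 23.9) = 2.767 in.
M_n = T(d − a/2) = 463.8 × (20.3 − 1.3835) = 8773.5 kip·in.
φM_n = 0.90 × 8773.5 = 7896.2 kip·in.

φM_n ≈ 7900 kip·in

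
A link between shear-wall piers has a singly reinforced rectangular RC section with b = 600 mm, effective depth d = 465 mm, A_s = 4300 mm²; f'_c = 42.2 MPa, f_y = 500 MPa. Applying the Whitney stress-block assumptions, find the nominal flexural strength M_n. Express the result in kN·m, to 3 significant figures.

T = A_s f_y = 4300 × 500 = 2150000 N = 2150 kN.
From C = T: a = T/(0.85 f'_c b) = 2150000/(0.85 × 42.2 × 600) = 99.90 mm.
M_n = T(d − a/2) = 2150 kN × (465 − 49.95) mm = 892.36 kN·m.

M_n ≈ 892 kN·m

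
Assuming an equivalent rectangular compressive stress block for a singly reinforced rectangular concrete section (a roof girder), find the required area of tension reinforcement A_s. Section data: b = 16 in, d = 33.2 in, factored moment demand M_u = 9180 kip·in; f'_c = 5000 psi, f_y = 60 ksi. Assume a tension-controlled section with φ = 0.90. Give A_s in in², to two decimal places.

A_s ≈ 5.53 in²

M_n = M_u/φ = 9180/0.90 = 10200 kip·in.
From M_n = 0.85 f'_c a b (d − a/2):
a = d − √(d² − 2M_n/(0.85 f'_c b)) = 33.2 − √(33.2² − 2 × 10200/(0.85 × 5 × 16)) = 4.876 in.
A_s = 0.85 f'_c a b / f_y = 0.85 × 5 × 4.876 × 16 / 60 = 5.526 in².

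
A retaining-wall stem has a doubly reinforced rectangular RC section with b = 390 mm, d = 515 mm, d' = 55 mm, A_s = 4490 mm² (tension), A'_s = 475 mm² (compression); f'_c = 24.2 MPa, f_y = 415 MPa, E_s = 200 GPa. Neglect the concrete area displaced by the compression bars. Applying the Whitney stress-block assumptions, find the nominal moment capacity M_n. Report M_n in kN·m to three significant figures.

Assume both tension and compression steel yield.
Net tension couple steel: A_s − A'_s = 4015 mm².
a = (A_s − A'_s) f_y / (0.85 f'_c b) = 1666225/(0.85 × 24.2 × 390) = 207.70 mm.
c = a/β₁ = 207.70/0.85 = 244.35 mm; ε'_s = 0.003(c − d')/c = 0.0023 ≥ f_y/E_s = 0.0021, so compression steel does yield.
M_n = (A_s − A'_s) f_y (d − a/2) + A'_s f_y (d − d') = [1666225 × (515 − 103.85) + 197125 × (515 − 55)] × 10⁻⁶ = 685.07 + 90.68 = 775.75 kN·m.

M_n ≈ 776 kN·m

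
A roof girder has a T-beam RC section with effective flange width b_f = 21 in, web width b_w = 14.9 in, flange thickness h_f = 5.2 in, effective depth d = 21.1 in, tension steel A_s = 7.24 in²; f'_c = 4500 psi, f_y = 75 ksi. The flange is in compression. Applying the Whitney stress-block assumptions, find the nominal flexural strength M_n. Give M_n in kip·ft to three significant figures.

Tension: T = A_s f_y = 7.24 × 75 = 543 kips.
Try a within the flange: a = T/(0.85 f'_c b_f) = 543/(0.85 × 4.5 × 21) = 6.760 in.
a = 6.760 > h_f = 5.2 in: the block extends into the web. Split into flange-overhang and web parts.
C_f = 0.85 f'_c (b_f − b_w) h_f = 0.85 × 4.5 × (21 − 14.9) × 5.2 = 121.3 kips.
Remaining web compression depth: a_w = (T − C_f)/(0.85 f'_c b_w) = (543 − 121.3)/(0.85 × 4.5 × 14.9) = 7.399 in.
M_n = C_f(d − h_f/2) + (T − C_f)(d − a_w/2) = 121.3 × (21.1 − 2.6) + 421.7 × (21.1 − 3.6995) = 2244.1 + 7337.8 = 9581.9 kip·in.
M_n = 9581.9/12 = 798.49 kip·ft.

M_n ≈ 798 kip·ft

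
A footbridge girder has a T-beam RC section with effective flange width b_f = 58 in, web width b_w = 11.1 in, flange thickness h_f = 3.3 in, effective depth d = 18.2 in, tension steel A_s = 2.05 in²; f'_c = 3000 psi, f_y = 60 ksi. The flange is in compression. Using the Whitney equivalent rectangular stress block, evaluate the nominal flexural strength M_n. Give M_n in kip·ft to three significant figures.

Tension: T = A_s f_y = 2.05 × 60 = 123 kips.
Try a within the flange: a = T/(0.85 f'_c b_f) = 123/(0.85 × 3 × 58) = 0.832 in.
Since a = 0.832 ≤ h_f = 3.3 in, the stress block lies entirely in the flange; analyse as a rectangular beam of width b_f.
M_n = T(d − a/2) = 123 × (18.2 − 0.416) = 2187.4 kip·in.
M_n = 2187.4/12 = 182.28 kip·ft.

M_n ≈ 182 kip·ft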